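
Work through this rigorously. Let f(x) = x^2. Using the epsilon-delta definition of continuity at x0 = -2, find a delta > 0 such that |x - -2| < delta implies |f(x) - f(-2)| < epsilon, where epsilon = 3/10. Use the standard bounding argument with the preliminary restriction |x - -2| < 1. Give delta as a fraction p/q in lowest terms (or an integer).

Factor: |x^2 - (-2)^2| = |x - -2| * |x + -2|.
Impose |x - -2| < 1 first. Then |x + -2| = |(x - -2) + 2*(-2)| <= |x - -2| + 2*|-2| < 1 + 4 = 5.
So |x^2 - (-2)^2| < delta * 5.
We need delta * 5 <= 3/10, i.e. delta <= 3/10/5 = 3/50.
Since 3/50 < 1, this is tighter than 1; take delta = 3/50.
So delta = 3/50 works.

3/50


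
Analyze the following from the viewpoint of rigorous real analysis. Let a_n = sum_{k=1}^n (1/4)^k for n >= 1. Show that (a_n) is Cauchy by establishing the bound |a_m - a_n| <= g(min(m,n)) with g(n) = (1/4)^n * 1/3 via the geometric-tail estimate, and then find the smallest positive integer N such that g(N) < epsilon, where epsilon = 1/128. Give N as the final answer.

For m > n >= 1: |a_m - a_n| = sum_{k=n+1}^m (1/4)^k < sum_{k=n+1}^infinity (1/4)^k = (1/4)^(n+1) / (1 - 1/4) = (1/4)^n * (1/4) * (4/3) = (1/4)^n * 1/3.
So g(n) = (1/4)^n / 3. Since g(n) -> 0, (a_n) is Cauchy.
Now solve g(N) < 1/128: (1/4)^N / 3 < 1/128 <=> 4^N > 1 / (3 * 1/128) = 128/3.
Check powers of 4: 4^2 = 16 <= 128/3, 4^3 = 64 > 128/3.
So the smallest such N is 3. Check: g(3) = 1/(3 * 64) = 1/192 < 1/128.

3


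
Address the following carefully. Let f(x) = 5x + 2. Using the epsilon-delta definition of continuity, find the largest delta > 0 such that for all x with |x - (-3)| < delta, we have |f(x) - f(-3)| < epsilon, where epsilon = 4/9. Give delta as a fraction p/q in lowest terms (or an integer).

We compute f(-3) = 5*(-3) + 2 = -13.
|f(x) - f(-3)| = |5x + 2 - (-13)| = |5(x - (-3))| = 5|x - (-3)|.
We need 5|x - (-3)| < 4/9, i.e. |x - (-3)| < 4/9 / 5 = 4/45.
So any delta <= 4/45 works. Conversely, if delta > 4/45, then x = -3 + 4/45 satisfies |x - (-3)| = 4/45 < delta but |f(x) - f(-3)| = 5 * 4/45 = 4/9, which is not < 4/9; so no larger delta works.
Hence the largest such delta is 4/45.

4/45


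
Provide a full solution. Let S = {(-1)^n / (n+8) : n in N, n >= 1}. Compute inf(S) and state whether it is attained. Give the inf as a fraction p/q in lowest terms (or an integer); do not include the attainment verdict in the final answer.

Analysis:
- Values: -1/9, 1/10, -1/11, 1/12, -1/13, ...
- Positive terms (even n): 1/(2+8), 1/(4+8), ... decreasing -> max = 1/10 (n=2).
- Negative terms (odd n): -1/(1+8), -1/(3+8), ... increasing -> min = -1/9 (n=1).
- So sup = 1/10 (attained at n=2); inf = -1/9 (attained at n=1).
Conclusion: inf(S) = -1/9, attained in S.

-1/9


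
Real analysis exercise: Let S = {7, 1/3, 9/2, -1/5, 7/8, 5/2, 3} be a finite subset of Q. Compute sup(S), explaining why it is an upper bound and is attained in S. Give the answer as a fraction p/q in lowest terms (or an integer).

S is finite, so sup(S) = max(S).
Sorted decreasing:
7, 9/2, 3, 5/2, 7/8, 1/3, -1/5
The extremum is 7.
For every x in S, x <= 7. And 7 is in S, so it is attained.
Therefore sup(S) = 7.

7


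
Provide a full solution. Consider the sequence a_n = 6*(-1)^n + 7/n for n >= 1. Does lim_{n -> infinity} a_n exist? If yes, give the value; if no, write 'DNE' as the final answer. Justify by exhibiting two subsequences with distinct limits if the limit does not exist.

Examine the behaviour of a_n along subsequences.
a_{2k} = 6 + 7/(2k) -> 6. a_{2k+1} = -6 + 7/(2k+1) -> -6.
Since these two subsequential limits are 6 and -6, distinct, the full sequence cannot converge (a convergent sequence has all subsequences tending to the same limit). So lim a_n does not exist.

DNE


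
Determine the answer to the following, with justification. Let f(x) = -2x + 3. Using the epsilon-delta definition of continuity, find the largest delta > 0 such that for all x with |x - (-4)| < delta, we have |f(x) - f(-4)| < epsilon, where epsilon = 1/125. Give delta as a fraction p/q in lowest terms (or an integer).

We compute f(-4) = -2*(-4) + 3 = 11.
|f(x) - f(-4)| = |-2x + 3 - (11)| = |-2(x - (-4))| = 2|x - (-4)|.
We need 2|x - (-4)| < 1/125, i.e. |x - (-4)| < 1/125 / 2 = 1/250.
So any delta <= 1/250 works. Conversely, if delta > 1/250, then x = -4 + 1/250 satisfies |x - (-4)| = 1/250 < delta but |f(x) - f(-4)| = 2 * 1/250 = 1/125, which is not < 1/125; so no larger delta works.
Hence the largest such delta is 1/250.

1/250


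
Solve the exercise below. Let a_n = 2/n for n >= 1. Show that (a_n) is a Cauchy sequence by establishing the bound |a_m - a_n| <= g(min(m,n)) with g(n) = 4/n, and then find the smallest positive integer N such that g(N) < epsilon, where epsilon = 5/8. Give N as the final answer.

For any m, n >= 1, by the triangle inequality:
|a_m - a_n| = |2/m - 2/n| <= 2*1/m + 2*1/n <= 4/min(m,n).
So g(n) = 4/n bounds the Cauchy difference. Since g(n) -> 0, (a_n) is Cauchy.
Now solve g(N) < 5/8: 4/N < 5/8 <=> N > 4 / (5/8) = 32/5.
The smallest integer strictly greater than 32/5 is N = 7.
Check: g(7) = 4/7 = 4/7 < 5/8; g(6) = 2/3 >= 5/8. So N = 7.

7


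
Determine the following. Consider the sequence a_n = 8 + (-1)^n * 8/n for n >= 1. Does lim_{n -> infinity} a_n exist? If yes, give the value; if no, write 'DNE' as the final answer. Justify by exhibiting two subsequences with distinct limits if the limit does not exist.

Examine the behaviour of a_n along subsequences.
Even-n subsequence a_{2k} = 8 + 8/(2k) -> 8. Odd-n subsequence a_{2k+1} = 8 - 8/(2k+1) -> 8. Both tend to 8, which suggests the limit is 8; verify directly.
|a_n - 8| = |(-1)^n * 8/n| = 8/n for every n >= 1.
Given epsilon > 0, choose a positive integer N > 8/epsilon. Then for all n >= N, |a_n - 8| = 8/n <= 8/N < epsilon.
So by the definition of the limit, lim a_n exists and equals 8.

8


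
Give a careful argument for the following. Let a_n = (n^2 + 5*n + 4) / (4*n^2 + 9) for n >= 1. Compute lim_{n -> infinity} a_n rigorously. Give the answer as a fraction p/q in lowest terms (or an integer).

Divide numerator and denominator by n^2, the highest power:
numerator / n^2 = 1 + 5/n + 4/n^2
denominator / n^2 = 4 + 9/n^2
As n -> infinity, all terms of the form c/n^k (k >= 1) tend to 0.
So numerator / n^2 -> 1 and denominator / n^2 -> 4.
Therefore lim a_n = 1/4.

1/4


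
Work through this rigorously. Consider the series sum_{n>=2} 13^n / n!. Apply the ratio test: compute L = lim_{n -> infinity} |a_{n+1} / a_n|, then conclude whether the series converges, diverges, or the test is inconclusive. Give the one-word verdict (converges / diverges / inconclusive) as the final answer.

Let a_n denote the general term. Form the ratio a_{n+1}/a_n and simplify:
a_{n+1}/a_n = 13/(n + 1)
Take the limit as n -> infinity: L = 0.
Since L = 0 < 1, the ratio test implies the series converges.

converges


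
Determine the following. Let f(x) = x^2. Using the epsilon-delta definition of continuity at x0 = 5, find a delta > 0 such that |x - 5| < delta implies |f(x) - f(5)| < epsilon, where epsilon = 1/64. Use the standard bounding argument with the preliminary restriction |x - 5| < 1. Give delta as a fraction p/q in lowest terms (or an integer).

Factor: |x^2 - (5)^2| = |x - 5| * |x + 5|.
Impose |x - 5| < 1 first. Then |x + 5| = |(x - 5) + 2*(5)| <= |x - 5| + 2*|5| < 1 + 10 = 11.
So |x^2 - (5)^2| < delta * 11.
We need delta * 11 <= 1/64, i.e. delta <= 1/64/11 = 1/704.
Since 1/704 < 1, this is tighter than 1; take delta = 1/704.
So delta = 1/704 works.

1/704


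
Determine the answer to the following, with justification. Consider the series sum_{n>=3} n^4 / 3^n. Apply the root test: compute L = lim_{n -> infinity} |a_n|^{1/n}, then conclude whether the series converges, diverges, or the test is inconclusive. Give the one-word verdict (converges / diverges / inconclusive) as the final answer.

Let a_n denote the general term. Form |a_n|^(1/n) and simplify:
|a_n|^(1/n) = n^(4/n)/3
Take the limit as n -> infinity: L = 1/3.
Since L = 1/3 < 1, the root test implies convergence.

converges


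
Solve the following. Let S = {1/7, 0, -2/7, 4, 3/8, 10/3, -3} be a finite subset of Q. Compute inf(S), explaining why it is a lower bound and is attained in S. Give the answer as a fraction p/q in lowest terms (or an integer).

S is finite, so inf(S) = min(S).
Sorted increasing:
-3, -2/7, 0, 1/7, 3/8, 10/3, 4
The extremum is -3.
For every x in S, x >= -3. And -3 is in S, so it is attained.
Therefore inf(S) = -3.

-3


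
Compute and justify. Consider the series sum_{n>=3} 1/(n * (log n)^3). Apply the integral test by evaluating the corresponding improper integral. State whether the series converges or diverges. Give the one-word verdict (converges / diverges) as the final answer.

Let f(x) = 1/(x*log(x)^3). Then f is positive, continuous, and decreasing on [3, infinity), so the integral test applies.
Compute the improper integral int_{3}^infinity f(x) dx:
  antiderivative F(x) = -1/(2*log(x)^2).
  F(x) -> 0 as x -> infinity.  int = 0 - F(3) = 1/(2*log(3)^2) < infinity. By the integral test, the series converges.

converges


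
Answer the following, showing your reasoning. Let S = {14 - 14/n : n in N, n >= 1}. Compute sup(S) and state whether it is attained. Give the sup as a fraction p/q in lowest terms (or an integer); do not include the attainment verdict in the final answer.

Analysis:
- Values: 0, 7, 28/3, 21/2, ... strictly increasing.
- Minimum is 0 (n=1); inf = 0 (attained).
- 14 - 14/n -> 14 from below; sup = 14, not attained.
Conclusion: sup(S) = 14, not attained in S.

14


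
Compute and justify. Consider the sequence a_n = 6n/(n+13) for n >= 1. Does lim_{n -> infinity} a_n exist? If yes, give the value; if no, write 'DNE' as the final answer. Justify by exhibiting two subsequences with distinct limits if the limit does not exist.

Examine the behaviour of a_n along subsequences.
Even-n subsequence a_{2k} = 6(2k)/(2k+13) -> 6. Odd-n subsequence a_{2k+1} = 6(2k+1)/(2k+14) -> 6. Both tend to 6, which suggests the limit is 6; verify directly.
|a_n - 6| = |6n - 6(n+13)| / (n+13) = 78/(n+13) < 78/n for every n >= 1.
Given epsilon > 0, choose a positive integer N > 78/epsilon. Then for all n >= N, |a_n - 6| < 78/n <= 78/N < epsilon.
So by the definition of the limit, lim a_n exists and equals 6.

6


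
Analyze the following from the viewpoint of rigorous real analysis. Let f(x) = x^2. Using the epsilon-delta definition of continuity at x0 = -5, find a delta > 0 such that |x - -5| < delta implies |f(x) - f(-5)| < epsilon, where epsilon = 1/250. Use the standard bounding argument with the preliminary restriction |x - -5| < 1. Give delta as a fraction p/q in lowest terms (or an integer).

Factor: |x^2 - (-5)^2| = |x - -5| * |x + -5|.
Impose |x - -5| < 1 first. Then |x + -5| = |(x - -5) + 2*(-5)| <= |x - -5| + 2*|-5| < 1 + 10 = 11.
So |x^2 - (-5)^2| < delta * 11.
We need delta * 11 <= 1/250, i.e. delta <= 1/250/11 = 1/2750.
Since 1/2750 < 1, this is tighter than 1; take delta = 1/2750.
So delta = 1/2750 works.

1/2750


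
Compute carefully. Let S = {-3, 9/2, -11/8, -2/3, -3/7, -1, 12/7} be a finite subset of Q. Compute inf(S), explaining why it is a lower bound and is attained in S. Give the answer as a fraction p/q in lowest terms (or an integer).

S is finite, so inf(S) = min(S).
Sorted increasing:
-3, -11/8, -1, -2/3, -3/7, 12/7, 9/2
The extremum is -3.
For every x in S, x >= -3. And -3 is in S, so it is attained.
Therefore inf(S) = -3.

-3


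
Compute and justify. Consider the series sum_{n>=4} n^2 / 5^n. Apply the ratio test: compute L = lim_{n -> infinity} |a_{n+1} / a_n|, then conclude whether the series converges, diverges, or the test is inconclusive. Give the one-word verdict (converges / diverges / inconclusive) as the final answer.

Let a_n denote the general term. Form the ratio a_{n+1}/a_n and simplify:
a_{n+1}/a_n = (n + 1)^2/(5*n^2)
Take the limit as n -> infinity: L = 1/5.
Since L = 1/5 < 1, the ratio test implies the series converges.

converges


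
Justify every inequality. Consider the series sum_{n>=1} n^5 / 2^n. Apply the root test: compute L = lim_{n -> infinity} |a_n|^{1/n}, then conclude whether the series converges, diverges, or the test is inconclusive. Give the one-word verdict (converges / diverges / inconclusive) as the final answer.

Let a_n denote the general term. Form |a_n|^(1/n) and simplify:
|a_n|^(1/n) = n^(5/n)/2
Take the limit as n -> infinity: L = 1/2.
Since L = 1/2 < 1, the root test implies convergence.

converges


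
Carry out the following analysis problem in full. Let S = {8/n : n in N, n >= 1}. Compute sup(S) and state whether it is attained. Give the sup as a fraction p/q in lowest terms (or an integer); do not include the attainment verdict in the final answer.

Analysis:
- Values: 8, 4, 8/3, 2, ... strictly decreasing.
- The maximum is 8 (n=1); sup = 8 (attained).
- The set is bounded below by 0; 8/n -> 0 so 0 is the greatest lower bound.
- 0 is not in the set, so inf = 0 is not attained.
Conclusion: sup(S) = 8, attained in S.

8


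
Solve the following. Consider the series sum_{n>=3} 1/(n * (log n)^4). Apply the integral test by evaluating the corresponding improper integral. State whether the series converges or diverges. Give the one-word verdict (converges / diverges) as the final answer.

Let f(x) = 1/(x*log(x)^4). Then f is positive, continuous, and decreasing on [3, infinity), so the integral test applies.
Compute the improper integral int_{3}^infinity f(x) dx:
  antiderivative F(x) = -1/(3*log(x)^3).
  F(x) -> 0 as x -> infinity.  int = 0 - F(3) = 1/(3*log(3)^3) < infinity. By the integral test, the series converges.

converges


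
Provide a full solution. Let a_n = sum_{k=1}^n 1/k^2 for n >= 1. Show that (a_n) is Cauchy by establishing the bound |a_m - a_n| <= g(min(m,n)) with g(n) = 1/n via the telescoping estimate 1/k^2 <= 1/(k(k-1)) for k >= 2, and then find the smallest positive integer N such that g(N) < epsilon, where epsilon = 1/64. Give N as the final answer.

For m > n >= 1: |a_m - a_n| = sum_{k=n+1}^m 1/k^2.
Use 1/k^2 <= 1/(k(k-1)) = 1/(k-1) - 1/k for k >= 2:
sum_{k=n+1}^m 1/k^2 <= sum_{k=n+1}^m (1/(k-1) - 1/k) = 1/n - 1/m <= 1/n.
By symmetry the same bound holds with n,m swapped, so |a_m - a_n| <= 1/min(m,n) = g(min(m,n)). Since g(n) -> 0, (a_n) is Cauchy.
Now solve g(N) < 1/64: 1/N < 1/64 <=> N > 1/(1/64) = 64.
The smallest integer strictly greater than 64 is N = 65.
Check: g(65) = 1/65 < 1/64; g(64) = 1/64 >= 1/64. So N = 65.

65


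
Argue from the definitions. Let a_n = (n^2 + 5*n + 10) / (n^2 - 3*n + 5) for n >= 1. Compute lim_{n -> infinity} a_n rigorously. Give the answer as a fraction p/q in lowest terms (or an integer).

Divide numerator and denominator by n^2, the highest power:
numerator / n^2 = 1 + 5/n + 10/n^2
denominator / n^2 = 1 - 3/n + 5/n^2
As n -> infinity, all terms of the form c/n^k (k >= 1) tend to 0.
So numerator / n^2 -> 1 and denominator / n^2 -> 1.
Therefore lim a_n = 1.

1


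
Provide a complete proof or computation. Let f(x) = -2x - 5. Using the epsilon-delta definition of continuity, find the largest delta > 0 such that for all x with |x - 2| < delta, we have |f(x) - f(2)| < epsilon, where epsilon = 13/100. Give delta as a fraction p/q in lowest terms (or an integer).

We compute f(2) = -2*(2) - 5 = -9.
|f(x) - f(2)| = |-2x - 5 - (-9)| = |-2(x - 2)| = 2|x - 2|.
We need 2|x - 2| < 13/100, i.e. |x - 2| < 13/100 / 2 = 13/200.
So any delta <= 13/200 works. Conversely, if delta > 13/200, then x = 2 + 13/200 satisfies |x - 2| = 13/200 < delta but |f(x) - f(2)| = 2 * 13/200 = 13/100, which is not < 13/100; so no larger delta works.
Hence the largest such delta is 13/200.

13/200


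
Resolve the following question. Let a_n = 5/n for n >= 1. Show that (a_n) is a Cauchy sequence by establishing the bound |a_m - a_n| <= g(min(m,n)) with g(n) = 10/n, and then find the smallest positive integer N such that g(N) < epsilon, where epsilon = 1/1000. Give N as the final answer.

For any m, n >= 1, by the triangle inequality:
|a_m - a_n| = |5/m - 5/n| <= 5*1/m + 5*1/n <= 10/min(m,n).
So g(n) = 10/n bounds the Cauchy difference. Since g(n) -> 0, (a_n) is Cauchy.
Now solve g(N) < 1/1000: 10/N < 1/1000 <=> N > 10 / (1/1000) = 10000.
The smallest integer strictly greater than 10000 is N = 10001.
Check: g(10001) = 10/10001 = 10/10001 < 1/1000; g(10000) = 1/1000 >= 1/1000. So N = 10001.

10001


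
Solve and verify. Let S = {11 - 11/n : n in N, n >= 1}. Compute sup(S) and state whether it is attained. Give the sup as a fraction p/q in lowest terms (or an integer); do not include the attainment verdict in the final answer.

Analysis:
- Values: 0, 11/2, 22/3, 33/4, ... strictly increasing.
- Minimum is 0 (n=1); inf = 0 (attained).
- 11 - 11/n -> 11 from below; sup = 11, not attained.
Conclusion: sup(S) = 11, not attained in S.

11


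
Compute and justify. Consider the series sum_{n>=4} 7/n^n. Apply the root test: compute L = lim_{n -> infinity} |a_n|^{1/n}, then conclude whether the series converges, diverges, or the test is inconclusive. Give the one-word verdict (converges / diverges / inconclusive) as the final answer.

Let a_n denote the general term. Form |a_n|^(1/n) and simplify:
|a_n|^(1/n) = 7^(1/n)/n
Take the limit as n -> infinity: L = 0.
Since L = 0 < 1, the root test implies convergence.

converges


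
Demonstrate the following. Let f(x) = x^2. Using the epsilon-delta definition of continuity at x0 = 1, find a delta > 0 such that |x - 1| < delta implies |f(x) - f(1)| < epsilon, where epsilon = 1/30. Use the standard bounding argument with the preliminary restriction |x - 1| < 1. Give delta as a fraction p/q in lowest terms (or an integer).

Factor: |x^2 - (1)^2| = |x - 1| * |x + 1|.
Impose |x - 1| < 1 first. Then |x + 1| = |(x - 1) + 2*(1)| <= |x - 1| + 2*|1| < 1 + 2 = 3.
So |x^2 - (1)^2| < delta * 3.
We need delta * 3 <= 1/30, i.e. delta <= 1/30/3 = 1/90.
Since 1/90 < 1, this is tighter than 1; take delta = 1/90.
So delta = 1/90 works.

1/90


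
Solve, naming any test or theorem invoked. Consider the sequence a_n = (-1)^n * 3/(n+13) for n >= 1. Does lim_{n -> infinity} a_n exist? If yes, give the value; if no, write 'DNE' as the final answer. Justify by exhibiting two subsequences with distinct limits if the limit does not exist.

Examine the behaviour of a_n along subsequences.
Even-n subsequence a_{2k} = 3/(2k+13) -> 0. Odd-n subsequence a_{2k+1} = -3/(2k+14) -> 0. Both tend to 0, which suggests the limit is 0; verify directly.
|a_n - 0| = 3/(n+13) < 3/n for every n >= 1.
Given epsilon > 0, choose a positive integer N > 3/epsilon. Then for all n >= N, |a_n| < 3/n <= 3/N < epsilon.
So by the definition of the limit, lim a_n exists and equals 0.

0


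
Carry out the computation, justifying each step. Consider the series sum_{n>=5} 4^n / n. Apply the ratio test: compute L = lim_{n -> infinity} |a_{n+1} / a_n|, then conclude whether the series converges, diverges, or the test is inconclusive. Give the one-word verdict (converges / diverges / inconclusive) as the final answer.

Let a_n denote the general term. Form the ratio a_{n+1}/a_n and simplify:
a_{n+1}/a_n = 4*n/(n + 1)
Take the limit as n -> infinity: L = 4.
Since L = 4 > 1 (or L = infinity), the ratio test implies the series diverges.

diverges


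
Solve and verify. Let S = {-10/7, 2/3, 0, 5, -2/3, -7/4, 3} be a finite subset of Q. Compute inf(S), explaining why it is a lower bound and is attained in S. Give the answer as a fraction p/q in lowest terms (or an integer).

S is finite, so inf(S) = min(S).
Sorted increasing:
-7/4, -10/7, -2/3, 0, 2/3, 3, 5
The extremum is -7/4.
For every x in S, x >= -7/4. And -7/4 is in S, so it is attained.
Therefore inf(S) = -7/4.

-7/4


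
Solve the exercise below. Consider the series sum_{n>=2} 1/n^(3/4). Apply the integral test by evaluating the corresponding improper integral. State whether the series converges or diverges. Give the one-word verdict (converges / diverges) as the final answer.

Let f(x) = x^(-3/4). Then f is positive, continuous, and decreasing on [2, infinity), so the integral test applies.
Compute the improper integral int_{2}^infinity f(x) dx:
  antiderivative F(x) = 4*x^(1/4).
  As x -> infinity, F(x) -> infinity (since p = 3/4 < 1).
  So the integral diverges. By the integral test, the series diverges.

diverges


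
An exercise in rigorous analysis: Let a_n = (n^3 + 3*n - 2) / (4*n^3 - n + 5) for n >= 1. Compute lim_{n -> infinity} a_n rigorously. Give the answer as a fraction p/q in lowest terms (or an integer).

Divide numerator and denominator by n^3, the highest power:
numerator / n^3 = 1 + 3/n^2 - 2/n^3
denominator / n^3 = 4 - 1/n^2 + 5/n^3
As n -> infinity, all terms of the form c/n^k (k >= 1) tend to 0.
So numerator / n^3 -> 1 and denominator / n^3 -> 4.
Therefore lim a_n = 1/4.

1/4


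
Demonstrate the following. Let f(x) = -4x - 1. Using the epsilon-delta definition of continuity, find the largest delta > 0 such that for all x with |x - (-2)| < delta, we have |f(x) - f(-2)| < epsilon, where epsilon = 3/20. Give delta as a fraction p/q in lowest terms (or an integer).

We compute f(-2) = -4*(-2) - 1 = 7.
|f(x) - f(-2)| = |-4x - 1 - (7)| = |-4(x - (-2))| = 4|x - (-2)|.
We need 4|x - (-2)| < 3/20, i.e. |x - (-2)| < 3/20 / 4 = 3/80.
So any delta <= 3/80 works. Conversely, if delta > 3/80, then x = -2 + 3/80 satisfies |x - (-2)| = 3/80 < delta but |f(x) - f(-2)| = 4 * 3/80 = 3/20, which is not < 3/20; so no larger delta works.
Hence the largest such delta is 3/80.

3/80


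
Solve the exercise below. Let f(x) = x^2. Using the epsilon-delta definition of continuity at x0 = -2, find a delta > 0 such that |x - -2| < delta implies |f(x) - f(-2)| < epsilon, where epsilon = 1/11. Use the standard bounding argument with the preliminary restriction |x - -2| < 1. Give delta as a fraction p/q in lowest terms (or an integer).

Factor: |x^2 - (-2)^2| = |x - -2| * |x + -2|.
Impose |x - -2| < 1 first. Then |x + -2| = |(x - -2) + 2*(-2)| <= |x - -2| + 2*|-2| < 1 + 4 = 5.
So |x^2 - (-2)^2| < delta * 5.
We need delta * 5 <= 1/11, i.e. delta <= 1/11/5 = 1/55.
Since 1/55 < 1, this is tighter than 1; take delta = 1/55.
So delta = 1/55 works.

1/55


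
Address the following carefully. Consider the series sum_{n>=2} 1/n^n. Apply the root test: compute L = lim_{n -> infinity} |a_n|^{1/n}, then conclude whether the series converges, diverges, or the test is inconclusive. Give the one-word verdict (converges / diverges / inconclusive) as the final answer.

Let a_n denote the general term. Form |a_n|^(1/n) and simplify:
|a_n|^(1/n) = 1/n
Take the limit as n -> infinity: L = 0.
Since L = 0 < 1, the root test implies convergence.

converges


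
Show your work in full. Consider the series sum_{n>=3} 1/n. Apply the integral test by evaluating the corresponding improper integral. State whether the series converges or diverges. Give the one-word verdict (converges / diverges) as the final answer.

Let f(x) = 1/x. Then f is positive, continuous, and decreasing on [3, infinity), so the integral test applies.
Compute the improper integral int_{3}^infinity f(x) dx:
  antiderivative F(x) = log(x).
  As x -> infinity, log(x) -> infinity.
  So int = infinity - log(3) = infinity. By the integral test, the series diverges.

diverges


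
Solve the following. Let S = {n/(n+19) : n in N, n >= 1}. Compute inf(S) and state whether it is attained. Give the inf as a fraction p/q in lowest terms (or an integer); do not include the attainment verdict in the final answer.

Analysis:
- Values: 1/20, 2/21, 3/22, 4/23, ... strictly increasing.
- Minimum is 1/20 (n=1); inf = 1/20 (attained).
- n/(n+19) = 1 - 19/(n+19) -> 1 from below as n -> infinity, and never equals 1.
- So sup = 1 (not attained).
Conclusion: inf(S) = 1/20, attained in S.

1/20


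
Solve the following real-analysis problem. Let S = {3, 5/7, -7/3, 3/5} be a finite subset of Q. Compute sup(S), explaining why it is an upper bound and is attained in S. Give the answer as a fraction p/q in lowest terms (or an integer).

S is finite, so sup(S) = max(S).
Sorted decreasing:
3, 5/7, 3/5, -7/3
The extremum is 3.
For every x in S, x <= 3. And 3 is in S, so it is attained.
Therefore sup(S) = 3.

3


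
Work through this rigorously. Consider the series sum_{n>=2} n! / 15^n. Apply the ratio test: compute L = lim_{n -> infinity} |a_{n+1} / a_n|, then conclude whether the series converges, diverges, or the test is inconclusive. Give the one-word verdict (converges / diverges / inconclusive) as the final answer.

Let a_n denote the general term. Form the ratio a_{n+1}/a_n and simplify:
a_{n+1}/a_n = n/15 + 1/15
Take the limit as n -> infinity: L = infinity.
Since L = infinity > 1 (or L = infinity), the ratio test implies the series diverges.

diverges


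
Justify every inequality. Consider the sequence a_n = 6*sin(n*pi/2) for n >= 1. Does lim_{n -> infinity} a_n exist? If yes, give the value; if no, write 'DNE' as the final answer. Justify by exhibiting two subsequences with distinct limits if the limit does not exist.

Examine the behaviour of a_n along subsequences.
a_{4k+1} = 6*sin(pi/2 + 2k*pi) = 6 -> 6. a_{4k+3} = 6*sin(3pi/2 + 2k*pi) = -6 -> -6.
Since these two subsequential limits are 6 and -6, distinct, the full sequence cannot converge (a convergent sequence has all subsequences tending to the same limit). So lim a_n does not exist.

DNE


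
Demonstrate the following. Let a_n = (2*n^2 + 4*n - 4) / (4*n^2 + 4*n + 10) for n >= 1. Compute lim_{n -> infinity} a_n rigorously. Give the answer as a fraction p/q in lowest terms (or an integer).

Divide numerator and denominator by n^2, the highest power:
numerator / n^2 = 2 + 4/n - 4/n^2
denominator / n^2 = 4 + 4/n + 10/n^2
As n -> infinity, all terms of the form c/n^k (k >= 1) tend to 0.
So numerator / n^2 -> 2 and denominator / n^2 -> 4.
Therefore lim a_n = 1/2.

1/2


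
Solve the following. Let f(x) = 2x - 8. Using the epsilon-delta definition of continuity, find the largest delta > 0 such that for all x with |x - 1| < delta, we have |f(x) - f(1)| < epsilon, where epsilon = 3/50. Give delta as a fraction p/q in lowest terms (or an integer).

We compute f(1) = 2*(1) - 8 = -6.
|f(x) - f(1)| = |2x - 8 - (-6)| = |2(x - 1)| = 2|x - 1|.
We need 2|x - 1| < 3/50, i.e. |x - 1| < 3/50 / 2 = 3/100.
So any delta <= 3/100 works. Conversely, if delta > 3/100, then x = 1 + 3/100 satisfies |x - 1| = 3/100 < delta but |f(x) - f(1)| = 2 * 3/100 = 3/50, which is not < 3/50; so no larger delta works.
Hence the largest such delta is 3/100.

3/100


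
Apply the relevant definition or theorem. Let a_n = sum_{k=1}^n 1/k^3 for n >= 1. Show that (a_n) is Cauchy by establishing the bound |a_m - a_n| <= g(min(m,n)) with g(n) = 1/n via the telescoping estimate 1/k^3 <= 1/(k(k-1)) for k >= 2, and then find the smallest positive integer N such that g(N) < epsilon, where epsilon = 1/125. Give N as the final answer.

For m > n >= 1: |a_m - a_n| = sum_{k=n+1}^m 1/k^3.
Use 1/k^3 <= 1/(k(k-1)) = 1/(k-1) - 1/k for k >= 2 (which holds since k^3 >= k^2 >= k(k-1) for k >= 2):
sum_{k=n+1}^m 1/k^3 <= sum_{k=n+1}^m (1/(k-1) - 1/k) = 1/n - 1/m <= 1/n.
By symmetry the same bound holds with n,m swapped, so |a_m - a_n| <= 1/min(m,n) = g(min(m,n)). Since g(n) -> 0, (a_n) is Cauchy.
Now solve g(N) < 1/125: 1/N < 1/125 <=> N > 1/(1/125) = 125.
The smallest integer strictly greater than 125 is N = 126.
Check: g(126) = 1/126 < 1/125; g(125) = 1/125 >= 1/125. So N = 126.

126


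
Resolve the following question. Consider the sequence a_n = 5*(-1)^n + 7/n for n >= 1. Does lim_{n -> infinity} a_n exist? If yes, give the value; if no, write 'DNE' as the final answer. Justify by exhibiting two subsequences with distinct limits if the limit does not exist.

Examine the behaviour of a_n along subsequences.
a_{2k} = 5 + 7/(2k) -> 5. a_{2k+1} = -5 + 7/(2k+1) -> -5.
Since these two subsequential limits are 5 and -5, distinct, the full sequence cannot converge (a convergent sequence has all subsequences tending to the same limit). So lim a_n does not exist.

DNE


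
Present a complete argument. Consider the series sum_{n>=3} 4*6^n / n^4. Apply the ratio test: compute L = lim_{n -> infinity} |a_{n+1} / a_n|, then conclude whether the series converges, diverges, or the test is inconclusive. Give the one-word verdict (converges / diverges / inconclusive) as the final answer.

Let a_n denote the general term. Form the ratio a_{n+1}/a_n and simplify:
a_{n+1}/a_n = 6*n^4/(n + 1)^4
Take the limit as n -> infinity: L = 6.
Since L = 6 > 1 (or L = infinity), the ratio test implies the series diverges.

diverges


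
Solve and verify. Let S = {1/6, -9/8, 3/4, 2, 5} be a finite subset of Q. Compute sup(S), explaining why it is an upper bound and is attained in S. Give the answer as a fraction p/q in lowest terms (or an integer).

S is finite, so sup(S) = max(S).
Sorted decreasing:
5, 2, 3/4, 1/6, -9/8
The extremum is 5.
For every x in S, x <= 5. And 5 is in S, so it is attained.
Therefore sup(S) = 5.

5


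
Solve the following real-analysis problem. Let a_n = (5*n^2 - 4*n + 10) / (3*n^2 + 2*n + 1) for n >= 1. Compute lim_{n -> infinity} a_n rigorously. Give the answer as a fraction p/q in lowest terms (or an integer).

Divide numerator and denominator by n^2, the highest power:
numerator / n^2 = 5 - 4/n + 10/n^2
denominator / n^2 = 3 + 2/n + n^(-2)
As n -> infinity, all terms of the form c/n^k (k >= 1) tend to 0.
So numerator / n^2 -> 5 and denominator / n^2 -> 3.
Therefore lim a_n = 5/3.

5/3


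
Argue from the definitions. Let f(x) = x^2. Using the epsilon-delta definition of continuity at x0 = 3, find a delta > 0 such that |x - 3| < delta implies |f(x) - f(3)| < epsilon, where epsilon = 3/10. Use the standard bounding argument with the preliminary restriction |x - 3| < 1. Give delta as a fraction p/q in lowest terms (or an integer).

Factor: |x^2 - (3)^2| = |x - 3| * |x + 3|.
Impose |x - 3| < 1 first. Then |x + 3| = |(x - 3) + 2*(3)| <= |x - 3| + 2*|3| < 1 + 6 = 7.
So |x^2 - (3)^2| < delta * 7.
We need delta * 7 <= 3/10, i.e. delta <= 3/10/7 = 3/70.
Since 3/70 < 1, this is tighter than 1; take delta = 3/70.
So delta = 3/70 works.

3/70


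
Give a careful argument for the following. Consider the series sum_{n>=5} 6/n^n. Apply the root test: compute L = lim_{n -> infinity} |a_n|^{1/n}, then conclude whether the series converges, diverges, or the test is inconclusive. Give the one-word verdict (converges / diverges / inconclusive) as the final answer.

Let a_n denote the general term. Form |a_n|^(1/n) and simplify:
|a_n|^(1/n) = 6^(1/n)/n
Take the limit as n -> infinity: L = 0.
Since L = 0 < 1, the root test implies convergence.

converges


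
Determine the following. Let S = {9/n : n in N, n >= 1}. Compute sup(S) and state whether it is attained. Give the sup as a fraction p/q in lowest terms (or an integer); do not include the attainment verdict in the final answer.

Analysis:
- Values: 9, 9/2, 3, 9/4, ... strictly decreasing.
- The maximum is 9 (n=1); sup = 9 (attained).
- The set is bounded below by 0; 9/n -> 0 so 0 is the greatest lower bound.
- 0 is not in the set, so inf = 0 is not attained.
Conclusion: sup(S) = 9, attained in S.

9


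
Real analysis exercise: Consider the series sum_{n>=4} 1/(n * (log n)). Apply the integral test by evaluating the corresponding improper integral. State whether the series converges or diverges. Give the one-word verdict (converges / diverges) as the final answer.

Let f(x) = 1/(x*log(x)). Then f is positive, continuous, and decreasing on [4, infinity), so the integral test applies.
Compute the improper integral int_{4}^infinity f(x) dx:
  antiderivative F(x) = log(log(x)).
  F(x) = log(log(x)) -> infinity as x -> infinity. The integral diverges, so by the integral test, the series diverges.

diverges


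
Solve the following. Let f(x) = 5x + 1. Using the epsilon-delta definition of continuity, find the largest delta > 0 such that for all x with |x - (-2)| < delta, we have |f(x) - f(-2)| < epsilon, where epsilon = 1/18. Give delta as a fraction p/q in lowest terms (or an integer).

We compute f(-2) = 5*(-2) + 1 = -9.
|f(x) - f(-2)| = |5x + 1 - (-9)| = |5(x - (-2))| = 5|x - (-2)|.
We need 5|x - (-2)| < 1/18, i.e. |x - (-2)| < 1/18 / 5 = 1/90.
So any delta <= 1/90 works. Conversely, if delta > 1/90, then x = -2 + 1/90 satisfies |x - (-2)| = 1/90 < delta but |f(x) - f(-2)| = 5 * 1/90 = 1/18, which is not < 1/18; so no larger delta works.
Hence the largest such delta is 1/90.

1/90


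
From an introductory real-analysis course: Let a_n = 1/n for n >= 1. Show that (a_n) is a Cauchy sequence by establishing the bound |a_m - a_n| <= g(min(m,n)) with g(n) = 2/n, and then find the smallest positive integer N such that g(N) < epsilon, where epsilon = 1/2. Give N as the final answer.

For any m, n >= 1, by the triangle inequality:
|a_m - a_n| = |1/m - 1/n| <= 1/m + 1/n <= 2/min(m,n).
So g(n) = 2/n bounds the Cauchy difference. Since g(n) -> 0, (a_n) is Cauchy.
Now solve g(N) < 1/2: 2/N < 1/2 <=> N > 2 / (1/2) = 4.
The smallest integer strictly greater than 4 is N = 5.
Check: g(5) = 2/5 = 2/5 < 1/2; g(4) = 1/2 >= 1/2. So N = 5.

5


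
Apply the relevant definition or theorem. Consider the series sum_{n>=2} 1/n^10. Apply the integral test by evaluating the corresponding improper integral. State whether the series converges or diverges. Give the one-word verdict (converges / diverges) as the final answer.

Let f(x) = x^(-10). Then f is positive, continuous, and decreasing on [2, infinity), so the integral test applies.
Compute the improper integral int_{2}^infinity f(x) dx:
  antiderivative F(x) = -1/(9*x^9).
  As x -> infinity, F(x) -> 0 (since p = 10 > 1).
  So int = F(infinity) - F(2) = 0 - (-1/4608) = 1/4608.
  Finite, so by the integral test, the series converges.

converges


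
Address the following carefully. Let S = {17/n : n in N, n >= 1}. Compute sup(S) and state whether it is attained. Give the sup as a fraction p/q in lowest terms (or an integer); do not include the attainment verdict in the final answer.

Analysis:
- Values: 17, 17/2, 17/3, 17/4, ... strictly decreasing.
- The maximum is 17 (n=1); sup = 17 (attained).
- The set is bounded below by 0; 17/n -> 0 so 0 is the greatest lower bound.
- 0 is not in the set, so inf = 0 is not attained.
Conclusion: sup(S) = 17, attained in S.

17


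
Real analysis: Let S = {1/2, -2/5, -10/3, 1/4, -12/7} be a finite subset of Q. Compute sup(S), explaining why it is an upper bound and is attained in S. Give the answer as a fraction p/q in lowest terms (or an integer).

S is finite, so sup(S) = max(S).
Sorted decreasing:
1/2, 1/4, -2/5, -12/7, -10/3
The extremum is 1/2.
For every x in S, x <= 1/2. And 1/2 is in S, so it is attained.
Therefore sup(S) = 1/2.

1/2


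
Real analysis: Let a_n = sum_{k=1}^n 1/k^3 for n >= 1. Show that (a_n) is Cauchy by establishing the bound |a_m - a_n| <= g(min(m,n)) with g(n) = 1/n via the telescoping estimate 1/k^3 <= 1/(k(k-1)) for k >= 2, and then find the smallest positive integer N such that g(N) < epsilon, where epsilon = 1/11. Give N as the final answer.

For m > n >= 1: |a_m - a_n| = sum_{k=n+1}^m 1/k^3.
Use 1/k^3 <= 1/(k(k-1)) = 1/(k-1) - 1/k for k >= 2 (which holds since k^3 >= k^2 >= k(k-1) for k >= 2):
sum_{k=n+1}^m 1/k^3 <= sum_{k=n+1}^m (1/(k-1) - 1/k) = 1/n - 1/m <= 1/n.
By symmetry the same bound holds with n,m swapped, so |a_m - a_n| <= 1/min(m,n) = g(min(m,n)). Since g(n) -> 0, (a_n) is Cauchy.
Now solve g(N) < 1/11: 1/N < 1/11 <=> N > 1/(1/11) = 11.
The smallest integer strictly greater than 11 is N = 12.
Check: g(12) = 1/12 < 1/11; g(11) = 1/11 >= 1/11. So N = 12.

12


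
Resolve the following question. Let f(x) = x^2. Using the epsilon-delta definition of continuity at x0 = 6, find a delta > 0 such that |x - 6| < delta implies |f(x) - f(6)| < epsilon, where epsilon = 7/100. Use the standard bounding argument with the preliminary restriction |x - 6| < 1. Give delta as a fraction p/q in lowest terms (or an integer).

Factor: |x^2 - (6)^2| = |x - 6| * |x + 6|.
Impose |x - 6| < 1 first. Then |x + 6| = |(x - 6) + 2*(6)| <= |x - 6| + 2*|6| < 1 + 12 = 13.
So |x^2 - (6)^2| < delta * 13.
We need delta * 13 <= 7/100, i.e. delta <= 7/100/13 = 7/1300.
Since 7/1300 < 1, this is tighter than 1; take delta = 7/1300.
So delta = 7/1300 works.

7/1300


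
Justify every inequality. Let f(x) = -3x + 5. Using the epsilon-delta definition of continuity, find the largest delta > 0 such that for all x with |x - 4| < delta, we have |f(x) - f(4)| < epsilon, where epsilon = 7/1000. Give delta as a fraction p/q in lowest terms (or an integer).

We compute f(4) = -3*(4) + 5 = -7.
|f(x) - f(4)| = |-3x + 5 - (-7)| = |-3(x - 4)| = 3|x - 4|.
We need 3|x - 4| < 7/1000, i.e. |x - 4| < 7/1000 / 3 = 7/3000.
So any delta <= 7/3000 works. Conversely, if delta > 7/3000, then x = 4 + 7/3000 satisfies |x - 4| = 7/3000 < delta but |f(x) - f(4)| = 3 * 7/3000 = 7/1000, which is not < 7/1000; so no larger delta works.
Hence the largest such delta is 7/3000.

7/3000


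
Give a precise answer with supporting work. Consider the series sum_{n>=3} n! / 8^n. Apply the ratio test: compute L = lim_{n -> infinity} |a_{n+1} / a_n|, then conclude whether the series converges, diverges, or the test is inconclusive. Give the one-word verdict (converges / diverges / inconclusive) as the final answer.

Let a_n denote the general term. Form the ratio a_{n+1}/a_n and simplify:
a_{n+1}/a_n = n/8 + 1/8
Take the limit as n -> infinity: L = infinity.
Since L = infinity > 1 (or L = infinity), the ratio test implies the series diverges.

diverges


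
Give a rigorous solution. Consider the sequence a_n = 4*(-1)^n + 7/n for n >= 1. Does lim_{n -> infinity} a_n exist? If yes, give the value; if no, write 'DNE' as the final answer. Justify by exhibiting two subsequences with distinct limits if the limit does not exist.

Examine the behaviour of a_n along subsequences.
a_{2k} = 4 + 7/(2k) -> 4. a_{2k+1} = -4 + 7/(2k+1) -> -4.
Since these two subsequential limits are 4 and -4, distinct, the full sequence cannot converge (a convergent sequence has all subsequences tending to the same limit). So lim a_n does not exist.

DNE


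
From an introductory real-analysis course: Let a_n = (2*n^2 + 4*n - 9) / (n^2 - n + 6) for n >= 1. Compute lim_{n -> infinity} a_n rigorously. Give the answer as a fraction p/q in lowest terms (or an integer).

Divide numerator and denominator by n^2, the highest power:
numerator / n^2 = 2 + 4/n - 9/n^2
denominator / n^2 = 1 - 1/n + 6/n^2
As n -> infinity, all terms of the form c/n^k (k >= 1) tend to 0.
So numerator / n^2 -> 2 and denominator / n^2 -> 1.
Therefore lim a_n = 2.

2


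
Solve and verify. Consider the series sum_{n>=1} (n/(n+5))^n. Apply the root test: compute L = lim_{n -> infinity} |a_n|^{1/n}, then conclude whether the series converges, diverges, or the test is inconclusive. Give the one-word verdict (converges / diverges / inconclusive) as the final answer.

Let a_n denote the general term. Form |a_n|^(1/n) and simplify:
|a_n|^(1/n) = n/(n + 5)
Take the limit as n -> infinity: L = 1.
Since L = 1, the root test is inconclusive. (In fact a_n = (n/(n+5))^n -> e^(-5) != 0, so the nth-term test shows divergence; but the root test itself gives no conclusion.)

inconclusive


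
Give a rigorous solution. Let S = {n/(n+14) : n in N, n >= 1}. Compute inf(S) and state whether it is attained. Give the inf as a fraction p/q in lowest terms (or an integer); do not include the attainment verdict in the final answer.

Analysis:
- Values: 1/15, 1/8, 3/17, 2/9, ... strictly increasing.
- Minimum is 1/15 (n=1); inf = 1/15 (attained).
- n/(n+14) = 1 - 14/(n+14) -> 1 from below as n -> infinity, and never equals 1.
- So sup = 1 (not attained).
Conclusion: inf(S) = 1/15, attained in S.

1/15


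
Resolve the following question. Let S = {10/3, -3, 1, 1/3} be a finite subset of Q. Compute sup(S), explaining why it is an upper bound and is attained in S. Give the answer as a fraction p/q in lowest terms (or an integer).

S is finite, so sup(S) = max(S).
Sorted decreasing:
10/3, 1, 1/3, -3
The extremum is 10/3.
For every x in S, x <= 10/3. And 10/3 is in S, so it is attained.
Therefore sup(S) = 10/3.

10/3
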